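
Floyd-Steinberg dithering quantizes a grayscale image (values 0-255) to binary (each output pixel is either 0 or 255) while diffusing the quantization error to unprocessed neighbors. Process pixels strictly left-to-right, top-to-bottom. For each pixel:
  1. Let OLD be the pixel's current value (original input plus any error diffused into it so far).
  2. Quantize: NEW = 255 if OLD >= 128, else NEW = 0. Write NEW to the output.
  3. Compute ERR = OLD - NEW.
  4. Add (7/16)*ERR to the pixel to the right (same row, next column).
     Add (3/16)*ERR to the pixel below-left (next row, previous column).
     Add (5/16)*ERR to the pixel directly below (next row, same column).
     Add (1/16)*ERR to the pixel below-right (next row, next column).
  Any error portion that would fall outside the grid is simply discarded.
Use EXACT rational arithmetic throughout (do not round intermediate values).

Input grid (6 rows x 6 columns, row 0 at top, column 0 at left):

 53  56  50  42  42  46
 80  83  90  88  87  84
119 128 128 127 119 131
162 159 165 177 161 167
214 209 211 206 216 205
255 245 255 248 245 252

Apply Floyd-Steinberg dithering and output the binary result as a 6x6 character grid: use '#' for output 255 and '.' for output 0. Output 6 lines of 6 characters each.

(0,0): OLD=53 → NEW=0, ERR=53
(0,1): OLD=1267/16 → NEW=0, ERR=1267/16
(0,2): OLD=21669/256 → NEW=0, ERR=21669/256
(0,3): OLD=323715/4096 → NEW=0, ERR=323715/4096
(0,4): OLD=5018517/65536 → NEW=0, ERR=5018517/65536
(0,5): OLD=83364115/1048576 → NEW=0, ERR=83364115/1048576
(1,0): OLD=28521/256 → NEW=0, ERR=28521/256
(1,1): OLD=359775/2048 → NEW=255, ERR=-162465/2048
(1,2): OLD=6652747/65536 → NEW=0, ERR=6652747/65536
(1,3): OLD=46335983/262144 → NEW=255, ERR=-20510737/262144
(1,4): OLD=1619761901/16777216 → NEW=0, ERR=1619761901/16777216
(1,5): OLD=41840781163/268435456 → NEW=255, ERR=-26610260117/268435456
(2,0): OLD=4552837/32768 → NEW=255, ERR=-3803003/32768
(2,1): OLD=82240903/1048576 → NEW=0, ERR=82240903/1048576
(2,2): OLD=2926078805/16777216 → NEW=255, ERR=-1352111275/16777216
(2,3): OLD=12312738541/134217728 → NEW=0, ERR=12312738541/134217728
(2,4): OLD=712226624839/4294967296 → NEW=255, ERR=-382990035641/4294967296
(2,5): OLD=4607159440225/68719476736 → NEW=0, ERR=4607159440225/68719476736
(3,0): OLD=2356151221/16777216 → NEW=255, ERR=-1922038859/16777216
(3,1): OLD=14901383185/134217728 → NEW=0, ERR=14901383185/134217728
(3,2): OLD=226012542211/1073741824 → NEW=255, ERR=-47791622909/1073741824
(3,3): OLD=11300109514057/68719476736 → NEW=255, ERR=-6223357053623/68719476736
(3,4): OLD=61472135149481/549755813888 → NEW=0, ERR=61472135149481/549755813888
(3,5): OLD=2034516133802055/8796093022208 → NEW=255, ERR=-208487586860985/8796093022208
(4,0): OLD=427384095867/2147483648 → NEW=255, ERR=-120224234373/2147483648
(4,1): OLD=6998955621695/34359738368 → NEW=255, ERR=-1762777662145/34359738368
(4,2): OLD=180984183889677/1099511627776 → NEW=255, ERR=-99391281193203/1099511627776
(4,3): OLD=2750276981545505/17592186044416 → NEW=255, ERR=-1735730459780575/17592186044416
(4,4): OLD=55639918448061233/281474976710656 → NEW=255, ERR=-16136200613156047/281474976710656
(4,5): OLD=808400238617636023/4503599627370496 → NEW=255, ERR=-340017666361840457/4503599627370496
(5,0): OLD=125281460805165/549755813888 → NEW=255, ERR=-14906271736275/549755813888
(5,1): OLD=3459624699052285/17592186044416 → NEW=255, ERR=-1026382742273795/17592186044416
(5,2): OLD=25265201913742255/140737488355328 → NEW=255, ERR=-10622857616866385/140737488355328
(5,3): OLD=755461494344379509/4503599627370496 → NEW=255, ERR=-392956410635096971/4503599627370496
(5,4): OLD=1518514952375604149/9007199254740992 → NEW=255, ERR=-778320857583348811/9007199254740992
(5,5): OLD=26952246308792839993/144115188075855872 → NEW=255, ERR=-9797126650550407367/144115188075855872
Row 0: ......
Row 1: .#.#.#
Row 2: #.#.#.
Row 3: #.##.#
Row 4: ######
Row 5: ######

Answer: ......
.#.#.#
#.#.#.
#.##.#
######
######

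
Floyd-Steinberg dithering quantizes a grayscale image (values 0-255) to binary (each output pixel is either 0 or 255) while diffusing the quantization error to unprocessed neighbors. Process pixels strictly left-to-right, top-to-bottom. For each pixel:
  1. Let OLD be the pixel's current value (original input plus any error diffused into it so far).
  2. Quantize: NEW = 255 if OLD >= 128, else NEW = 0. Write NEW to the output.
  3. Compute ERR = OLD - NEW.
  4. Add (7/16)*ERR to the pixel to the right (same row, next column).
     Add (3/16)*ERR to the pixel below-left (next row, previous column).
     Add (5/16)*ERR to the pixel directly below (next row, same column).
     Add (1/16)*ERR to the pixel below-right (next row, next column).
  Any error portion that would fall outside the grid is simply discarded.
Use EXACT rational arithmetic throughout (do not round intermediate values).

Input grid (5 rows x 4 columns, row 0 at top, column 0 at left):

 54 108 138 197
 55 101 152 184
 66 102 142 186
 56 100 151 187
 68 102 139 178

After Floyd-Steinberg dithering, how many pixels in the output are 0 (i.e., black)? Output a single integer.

Answer: 10

Derivation:
(0,0): OLD=54 → NEW=0, ERR=54
(0,1): OLD=1053/8 → NEW=255, ERR=-987/8
(0,2): OLD=10755/128 → NEW=0, ERR=10755/128
(0,3): OLD=478741/2048 → NEW=255, ERR=-43499/2048
(1,0): OLD=6239/128 → NEW=0, ERR=6239/128
(1,1): OLD=105369/1024 → NEW=0, ERR=105369/1024
(1,2): OLD=6933133/32768 → NEW=255, ERR=-1422707/32768
(1,3): OLD=85783403/524288 → NEW=255, ERR=-47910037/524288
(2,0): OLD=1647011/16384 → NEW=0, ERR=1647011/16384
(2,1): OLD=90723633/524288 → NEW=255, ERR=-42969807/524288
(2,2): OLD=85849493/1048576 → NEW=0, ERR=85849493/1048576
(2,3): OLD=3196881633/16777216 → NEW=255, ERR=-1081308447/16777216
(3,0): OLD=604374387/8388608 → NEW=0, ERR=604374387/8388608
(3,1): OLD=17118466413/134217728 → NEW=0, ERR=17118466413/134217728
(3,2): OLD=462091297939/2147483648 → NEW=255, ERR=-85517032301/2147483648
(3,3): OLD=5310434204293/34359738368 → NEW=255, ERR=-3451299079547/34359738368
(4,0): OLD=245734238263/2147483648 → NEW=0, ERR=245734238263/2147483648
(4,1): OLD=3246239520293/17179869184 → NEW=255, ERR=-1134627121627/17179869184
(4,2): OLD=47718346006661/549755813888 → NEW=0, ERR=47718346006661/549755813888
(4,3): OLD=1601736693366835/8796093022208 → NEW=255, ERR=-641267027296205/8796093022208
Output grid:
  Row 0: .#.#  (2 black, running=2)
  Row 1: ..##  (2 black, running=4)
  Row 2: .#.#  (2 black, running=6)
  Row 3: ..##  (2 black, running=8)
  Row 4: .#.#  (2 black, running=10)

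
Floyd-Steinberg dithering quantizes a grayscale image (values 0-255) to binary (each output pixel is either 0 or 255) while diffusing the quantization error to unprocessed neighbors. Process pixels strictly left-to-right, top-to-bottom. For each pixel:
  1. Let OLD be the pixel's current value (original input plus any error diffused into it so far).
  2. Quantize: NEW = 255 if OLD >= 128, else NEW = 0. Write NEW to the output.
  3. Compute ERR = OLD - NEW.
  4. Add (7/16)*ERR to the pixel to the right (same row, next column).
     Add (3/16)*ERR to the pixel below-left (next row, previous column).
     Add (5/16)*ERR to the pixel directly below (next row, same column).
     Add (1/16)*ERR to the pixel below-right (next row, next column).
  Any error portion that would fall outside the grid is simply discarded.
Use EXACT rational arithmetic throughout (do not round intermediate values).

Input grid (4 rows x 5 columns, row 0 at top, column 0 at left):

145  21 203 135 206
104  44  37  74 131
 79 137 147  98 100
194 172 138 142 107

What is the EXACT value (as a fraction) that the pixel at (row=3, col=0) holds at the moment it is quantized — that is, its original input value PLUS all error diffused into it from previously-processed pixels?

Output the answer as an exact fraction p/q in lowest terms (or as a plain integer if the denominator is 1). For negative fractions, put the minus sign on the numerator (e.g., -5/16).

Answer: 1842523105/8388608

Derivation:
(0,0): OLD=145 → NEW=255, ERR=-110
(0,1): OLD=-217/8 → NEW=0, ERR=-217/8
(0,2): OLD=24465/128 → NEW=255, ERR=-8175/128
(0,3): OLD=219255/2048 → NEW=0, ERR=219255/2048
(0,4): OLD=8284993/32768 → NEW=255, ERR=-70847/32768
(1,0): OLD=8261/128 → NEW=0, ERR=8261/128
(1,1): OLD=45987/1024 → NEW=0, ERR=45987/1024
(1,2): OLD=1804447/32768 → NEW=0, ERR=1804447/32768
(1,3): OLD=16665875/131072 → NEW=0, ERR=16665875/131072
(1,4): OLD=404003417/2097152 → NEW=255, ERR=-130770343/2097152
(2,0): OLD=1762737/16384 → NEW=0, ERR=1762737/16384
(2,1): OLD=111391851/524288 → NEW=255, ERR=-22301589/524288
(2,2): OLD=1444905857/8388608 → NEW=255, ERR=-694189183/8388608
(2,3): OLD=12519787379/134217728 → NEW=0, ERR=12519787379/134217728
(2,4): OLD=277606222693/2147483648 → NEW=255, ERR=-270002107547/2147483648
(3,0): OLD=1842523105/8388608 → NEW=255, ERR=-296571935/8388608
Target (3,0): original=194, with diffused error = 1842523105/8388608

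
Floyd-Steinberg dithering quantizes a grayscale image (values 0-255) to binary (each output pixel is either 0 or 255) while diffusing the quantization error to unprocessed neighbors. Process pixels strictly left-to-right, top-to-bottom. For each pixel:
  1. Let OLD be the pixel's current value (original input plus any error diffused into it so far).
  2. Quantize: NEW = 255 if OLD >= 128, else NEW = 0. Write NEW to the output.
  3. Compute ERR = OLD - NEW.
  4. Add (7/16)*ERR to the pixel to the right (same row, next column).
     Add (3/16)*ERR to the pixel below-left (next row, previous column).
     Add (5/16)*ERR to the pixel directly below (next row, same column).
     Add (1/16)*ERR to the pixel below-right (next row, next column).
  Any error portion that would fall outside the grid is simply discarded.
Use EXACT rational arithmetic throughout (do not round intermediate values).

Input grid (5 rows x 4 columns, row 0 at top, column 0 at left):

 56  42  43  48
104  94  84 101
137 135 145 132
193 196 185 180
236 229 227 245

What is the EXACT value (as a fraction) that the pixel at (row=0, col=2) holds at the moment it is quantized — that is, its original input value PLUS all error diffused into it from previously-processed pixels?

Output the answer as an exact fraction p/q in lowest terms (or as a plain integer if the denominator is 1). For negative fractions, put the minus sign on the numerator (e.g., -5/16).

(0,0): OLD=56 → NEW=0, ERR=56
(0,1): OLD=133/2 → NEW=0, ERR=133/2
(0,2): OLD=2307/32 → NEW=0, ERR=2307/32
Target (0,2): original=43, with diffused error = 2307/32

Answer: 2307/32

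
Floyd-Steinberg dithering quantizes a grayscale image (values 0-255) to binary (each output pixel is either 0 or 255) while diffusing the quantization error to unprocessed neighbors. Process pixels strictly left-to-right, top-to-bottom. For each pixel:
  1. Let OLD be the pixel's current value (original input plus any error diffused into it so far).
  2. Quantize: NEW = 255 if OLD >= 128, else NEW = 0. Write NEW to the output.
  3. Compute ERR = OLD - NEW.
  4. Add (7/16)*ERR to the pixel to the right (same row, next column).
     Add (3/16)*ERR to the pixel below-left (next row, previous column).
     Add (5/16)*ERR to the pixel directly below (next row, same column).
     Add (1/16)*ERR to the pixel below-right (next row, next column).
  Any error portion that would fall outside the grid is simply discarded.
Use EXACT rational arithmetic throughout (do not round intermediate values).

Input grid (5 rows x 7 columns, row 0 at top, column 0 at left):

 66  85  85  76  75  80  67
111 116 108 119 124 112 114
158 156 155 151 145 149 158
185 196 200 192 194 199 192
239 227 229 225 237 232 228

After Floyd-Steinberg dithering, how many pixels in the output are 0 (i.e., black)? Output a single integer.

(0,0): OLD=66 → NEW=0, ERR=66
(0,1): OLD=911/8 → NEW=0, ERR=911/8
(0,2): OLD=17257/128 → NEW=255, ERR=-15383/128
(0,3): OLD=47967/2048 → NEW=0, ERR=47967/2048
(0,4): OLD=2793369/32768 → NEW=0, ERR=2793369/32768
(0,5): OLD=61496623/524288 → NEW=0, ERR=61496623/524288
(0,6): OLD=992513097/8388608 → NEW=0, ERR=992513097/8388608
(1,0): OLD=19581/128 → NEW=255, ERR=-13059/128
(1,1): OLD=90667/1024 → NEW=0, ERR=90667/1024
(1,2): OLD=3954759/32768 → NEW=0, ERR=3954759/32768
(1,3): OLD=24588251/131072 → NEW=255, ERR=-8835109/131072
(1,4): OLD=1213043281/8388608 → NEW=255, ERR=-926051759/8388608
(1,5): OLD=8581197409/67108864 → NEW=0, ERR=8581197409/67108864
(1,6): OLD=230047041423/1073741824 → NEW=255, ERR=-43757123697/1073741824
(2,0): OLD=2338313/16384 → NEW=255, ERR=-1839607/16384
(2,1): OLD=79062323/524288 → NEW=255, ERR=-54631117/524288
(2,2): OLD=1174597337/8388608 → NEW=255, ERR=-964497703/8388608
(2,3): OLD=4461210577/67108864 → NEW=0, ERR=4461210577/67108864
(2,4): OLD=85549492289/536870912 → NEW=255, ERR=-51352590271/536870912
(2,5): OLD=2277554041099/17179869184 → NEW=255, ERR=-2103312600821/17179869184
(2,6): OLD=27403737732349/274877906944 → NEW=0, ERR=27403737732349/274877906944
(3,0): OLD=1093662009/8388608 → NEW=255, ERR=-1045433031/8388608
(3,1): OLD=5391391109/67108864 → NEW=0, ERR=5391391109/67108864
(3,2): OLD=110149521599/536870912 → NEW=255, ERR=-26752560961/536870912
(3,3): OLD=356165578553/2147483648 → NEW=255, ERR=-191442751687/2147483648
(3,4): OLD=29221237514553/274877906944 → NEW=0, ERR=29221237514553/274877906944
(3,5): OLD=483706798612091/2199023255552 → NEW=255, ERR=-77044131553669/2199023255552
(3,6): OLD=7043016016568933/35184372088832 → NEW=255, ERR=-1928998866083227/35184372088832
(4,0): OLD=230981148023/1073741824 → NEW=255, ERR=-42823017097/1073741824
(4,1): OLD=3737049680075/17179869184 → NEW=255, ERR=-643816961845/17179869184
(4,2): OLD=50945482286917/274877906944 → NEW=255, ERR=-19148383983803/274877906944
(4,3): OLD=403482408681863/2199023255552 → NEW=255, ERR=-157268521483897/2199023255552
(4,4): OLD=3989748131429765/17592186044416 → NEW=255, ERR=-496259309896315/17592186044416
(4,5): OLD=115446550134515557/562949953421312 → NEW=255, ERR=-28105687987919003/562949953421312
(4,6): OLD=1682858407201115731/9007199254740992 → NEW=255, ERR=-613977402757837229/9007199254740992
Output grid:
  Row 0: ..#....  (6 black, running=6)
  Row 1: #..##.#  (3 black, running=9)
  Row 2: ###.##.  (2 black, running=11)
  Row 3: #.##.##  (2 black, running=13)
  Row 4: #######  (0 black, running=13)

Answer: 13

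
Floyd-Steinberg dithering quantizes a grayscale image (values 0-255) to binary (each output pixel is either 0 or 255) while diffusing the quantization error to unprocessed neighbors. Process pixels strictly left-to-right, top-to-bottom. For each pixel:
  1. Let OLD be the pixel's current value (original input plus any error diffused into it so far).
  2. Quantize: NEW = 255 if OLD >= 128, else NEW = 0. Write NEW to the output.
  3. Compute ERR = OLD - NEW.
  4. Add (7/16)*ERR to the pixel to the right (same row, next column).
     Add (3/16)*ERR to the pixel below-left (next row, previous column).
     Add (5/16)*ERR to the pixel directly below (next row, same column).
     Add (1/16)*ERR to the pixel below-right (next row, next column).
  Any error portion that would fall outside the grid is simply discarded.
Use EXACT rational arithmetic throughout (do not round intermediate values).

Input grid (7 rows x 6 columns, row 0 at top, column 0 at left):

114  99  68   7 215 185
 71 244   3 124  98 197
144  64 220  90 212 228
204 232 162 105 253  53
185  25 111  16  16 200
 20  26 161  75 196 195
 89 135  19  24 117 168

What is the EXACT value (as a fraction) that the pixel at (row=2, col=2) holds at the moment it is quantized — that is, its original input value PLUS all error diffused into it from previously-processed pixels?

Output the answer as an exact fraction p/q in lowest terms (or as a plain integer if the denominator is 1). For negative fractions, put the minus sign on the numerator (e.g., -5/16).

Answer: 2204276153/8388608

Derivation:
(0,0): OLD=114 → NEW=0, ERR=114
(0,1): OLD=1191/8 → NEW=255, ERR=-849/8
(0,2): OLD=2761/128 → NEW=0, ERR=2761/128
(0,3): OLD=33663/2048 → NEW=0, ERR=33663/2048
(0,4): OLD=7280761/32768 → NEW=255, ERR=-1075079/32768
(0,5): OLD=89467727/524288 → NEW=255, ERR=-44225713/524288
(1,0): OLD=11101/128 → NEW=0, ERR=11101/128
(1,1): OLD=266187/1024 → NEW=255, ERR=5067/1024
(1,2): OLD=273767/32768 → NEW=0, ERR=273767/32768
(1,3): OLD=16775675/131072 → NEW=0, ERR=16775675/131072
(1,4): OLD=1081736753/8388608 → NEW=255, ERR=-1057358287/8388608
(1,5): OLD=15226107143/134217728 → NEW=0, ERR=15226107143/134217728
(2,0): OLD=2818537/16384 → NEW=255, ERR=-1359383/16384
(2,1): OLD=18996947/524288 → NEW=0, ERR=18996947/524288
(2,2): OLD=2204276153/8388608 → NEW=255, ERR=65181113/8388608
Target (2,2): original=220, with diffused error = 2204276153/8388608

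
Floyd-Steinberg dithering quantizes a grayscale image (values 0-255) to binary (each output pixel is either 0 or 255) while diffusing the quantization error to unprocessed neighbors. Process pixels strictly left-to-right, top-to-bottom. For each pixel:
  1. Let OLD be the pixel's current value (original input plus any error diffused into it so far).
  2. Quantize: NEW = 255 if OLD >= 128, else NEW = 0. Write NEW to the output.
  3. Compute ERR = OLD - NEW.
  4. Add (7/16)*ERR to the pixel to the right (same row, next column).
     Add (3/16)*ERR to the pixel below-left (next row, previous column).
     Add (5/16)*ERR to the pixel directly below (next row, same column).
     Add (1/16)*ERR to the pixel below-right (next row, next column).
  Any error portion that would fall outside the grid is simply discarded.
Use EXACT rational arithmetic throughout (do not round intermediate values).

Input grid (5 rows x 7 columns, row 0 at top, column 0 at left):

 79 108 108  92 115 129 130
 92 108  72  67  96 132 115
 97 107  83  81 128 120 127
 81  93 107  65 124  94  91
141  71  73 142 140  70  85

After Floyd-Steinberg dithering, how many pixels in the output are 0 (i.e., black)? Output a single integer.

(0,0): OLD=79 → NEW=0, ERR=79
(0,1): OLD=2281/16 → NEW=255, ERR=-1799/16
(0,2): OLD=15055/256 → NEW=0, ERR=15055/256
(0,3): OLD=482217/4096 → NEW=0, ERR=482217/4096
(0,4): OLD=10912159/65536 → NEW=255, ERR=-5799521/65536
(0,5): OLD=94669657/1048576 → NEW=0, ERR=94669657/1048576
(0,6): OLD=2843725679/16777216 → NEW=255, ERR=-1434464401/16777216
(1,0): OLD=24475/256 → NEW=0, ERR=24475/256
(1,1): OLD=267581/2048 → NEW=255, ERR=-254659/2048
(1,2): OLD=3343873/65536 → NEW=0, ERR=3343873/65536
(1,3): OLD=29673645/262144 → NEW=0, ERR=29673645/262144
(1,4): OLD=2384969639/16777216 → NEW=255, ERR=-1893220441/16777216
(1,5): OLD=11983219543/134217728 → NEW=0, ERR=11983219543/134217728
(1,6): OLD=285582296377/2147483648 → NEW=255, ERR=-262026033863/2147483648
(2,0): OLD=3393519/32768 → NEW=0, ERR=3393519/32768
(2,1): OLD=135258677/1048576 → NEW=255, ERR=-132128203/1048576
(2,2): OLD=960819679/16777216 → NEW=0, ERR=960819679/16777216
(2,3): OLD=16570473127/134217728 → NEW=0, ERR=16570473127/134217728
(2,4): OLD=183142483031/1073741824 → NEW=255, ERR=-90661682089/1073741824
(2,5): OLD=2784152300317/34359738368 → NEW=0, ERR=2784152300317/34359738368
(2,6): OLD=71413675959963/549755813888 → NEW=255, ERR=-68774056581477/549755813888
(3,0): OLD=1505532927/16777216 → NEW=0, ERR=1505532927/16777216
(3,1): OLD=14776456211/134217728 → NEW=0, ERR=14776456211/134217728
(3,2): OLD=202223870185/1073741824 → NEW=255, ERR=-71580294935/1073741824
(3,3): OLD=266988942671/4294967296 → NEW=0, ERR=266988942671/4294967296
(3,4): OLD=81209730598911/549755813888 → NEW=255, ERR=-58978001942529/549755813888
(3,5): OLD=191988981770605/4398046511104 → NEW=0, ERR=191988981770605/4398046511104
(3,6): OLD=5352887823743155/70368744177664 → NEW=0, ERR=5352887823743155/70368744177664
(4,0): OLD=407345880081/2147483648 → NEW=255, ERR=-140262450159/2147483648
(4,1): OLD=2403047214941/34359738368 → NEW=0, ERR=2403047214941/34359738368
(4,2): OLD=55691165142931/549755813888 → NEW=0, ERR=55691165142931/549755813888
(4,3): OLD=798086585814593/4398046511104 → NEW=255, ERR=-323415274516927/4398046511104
(4,4): OLD=3038980404080115/35184372088832 → NEW=0, ERR=3038980404080115/35184372088832
(4,5): OLD=145227316900339443/1125899906842624 → NEW=255, ERR=-141877159344529677/1125899906842624
(4,6): OLD=1015463963126988181/18014398509481984 → NEW=0, ERR=1015463963126988181/18014398509481984
Output grid:
  Row 0: .#..#.#  (4 black, running=4)
  Row 1: .#..#.#  (4 black, running=8)
  Row 2: .#..#.#  (4 black, running=12)
  Row 3: ..#.#..  (5 black, running=17)
  Row 4: #..#.#.  (4 black, running=21)

Answer: 21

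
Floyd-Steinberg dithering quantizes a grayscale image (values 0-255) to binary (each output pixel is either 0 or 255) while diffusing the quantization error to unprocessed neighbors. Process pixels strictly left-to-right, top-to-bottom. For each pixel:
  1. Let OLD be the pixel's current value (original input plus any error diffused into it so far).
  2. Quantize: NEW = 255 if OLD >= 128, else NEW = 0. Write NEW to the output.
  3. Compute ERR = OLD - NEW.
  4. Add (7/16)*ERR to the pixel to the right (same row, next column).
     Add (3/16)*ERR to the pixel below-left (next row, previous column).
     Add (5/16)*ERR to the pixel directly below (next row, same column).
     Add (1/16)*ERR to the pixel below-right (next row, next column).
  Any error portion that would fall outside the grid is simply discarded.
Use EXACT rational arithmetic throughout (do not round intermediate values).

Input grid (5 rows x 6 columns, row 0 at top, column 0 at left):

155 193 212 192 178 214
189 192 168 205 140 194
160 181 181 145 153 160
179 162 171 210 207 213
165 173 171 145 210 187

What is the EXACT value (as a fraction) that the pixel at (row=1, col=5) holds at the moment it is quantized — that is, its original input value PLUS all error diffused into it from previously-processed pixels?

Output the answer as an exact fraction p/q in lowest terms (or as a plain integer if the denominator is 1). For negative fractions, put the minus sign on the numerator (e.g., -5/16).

(0,0): OLD=155 → NEW=255, ERR=-100
(0,1): OLD=597/4 → NEW=255, ERR=-423/4
(0,2): OLD=10607/64 → NEW=255, ERR=-5713/64
(0,3): OLD=156617/1024 → NEW=255, ERR=-104503/1024
(0,4): OLD=2184831/16384 → NEW=255, ERR=-1993089/16384
(0,5): OLD=42147193/262144 → NEW=255, ERR=-24699527/262144
(1,0): OLD=8827/64 → NEW=255, ERR=-7493/64
(1,1): OLD=43389/512 → NEW=0, ERR=43389/512
(1,2): OLD=2481121/16384 → NEW=255, ERR=-1696799/16384
(1,3): OLD=6514973/65536 → NEW=0, ERR=6514973/65536
(1,4): OLD=509323335/4194304 → NEW=0, ERR=509323335/4194304
(1,5): OLD=14098190017/67108864 → NEW=255, ERR=-3014570303/67108864
Target (1,5): original=194, with diffused error = 14098190017/67108864

Answer: 14098190017/67108864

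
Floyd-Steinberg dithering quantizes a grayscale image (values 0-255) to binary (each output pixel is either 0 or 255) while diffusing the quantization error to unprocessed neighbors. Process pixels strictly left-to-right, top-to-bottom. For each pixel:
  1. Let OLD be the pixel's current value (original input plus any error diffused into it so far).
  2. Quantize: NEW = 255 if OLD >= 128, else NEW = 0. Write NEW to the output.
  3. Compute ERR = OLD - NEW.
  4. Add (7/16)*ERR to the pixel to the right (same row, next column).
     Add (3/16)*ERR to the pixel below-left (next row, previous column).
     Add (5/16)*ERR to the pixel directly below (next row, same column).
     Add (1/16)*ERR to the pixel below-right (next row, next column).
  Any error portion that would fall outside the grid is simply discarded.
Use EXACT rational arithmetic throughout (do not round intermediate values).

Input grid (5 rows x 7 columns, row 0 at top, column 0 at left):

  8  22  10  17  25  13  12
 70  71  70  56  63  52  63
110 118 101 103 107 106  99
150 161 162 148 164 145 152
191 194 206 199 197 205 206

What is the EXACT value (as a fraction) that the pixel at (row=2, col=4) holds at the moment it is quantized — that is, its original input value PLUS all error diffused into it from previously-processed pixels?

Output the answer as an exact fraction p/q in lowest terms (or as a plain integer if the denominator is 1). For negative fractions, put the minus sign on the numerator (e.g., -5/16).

(0,0): OLD=8 → NEW=0, ERR=8
(0,1): OLD=51/2 → NEW=0, ERR=51/2
(0,2): OLD=677/32 → NEW=0, ERR=677/32
(0,3): OLD=13443/512 → NEW=0, ERR=13443/512
(0,4): OLD=298901/8192 → NEW=0, ERR=298901/8192
(0,5): OLD=3796243/131072 → NEW=0, ERR=3796243/131072
(0,6): OLD=51739525/2097152 → NEW=0, ERR=51739525/2097152
(1,0): OLD=2473/32 → NEW=0, ERR=2473/32
(1,1): OLD=30015/256 → NEW=0, ERR=30015/256
(1,2): OLD=1101195/8192 → NEW=255, ERR=-987765/8192
(1,3): OLD=642783/32768 → NEW=0, ERR=642783/32768
(1,4): OLD=188860717/2097152 → NEW=0, ERR=188860717/2097152
(1,5): OLD=1801146077/16777216 → NEW=0, ERR=1801146077/16777216
(1,6): OLD=32074956371/268435456 → NEW=0, ERR=32074956371/268435456
(2,0): OLD=639525/4096 → NEW=255, ERR=-404955/4096
(2,1): OLD=12269319/131072 → NEW=0, ERR=12269319/131072
(2,2): OLD=241757461/2097152 → NEW=0, ERR=241757461/2097152
(2,3): OLD=2833906797/16777216 → NEW=255, ERR=-1444283283/16777216
(2,4): OLD=15949791309/134217728 → NEW=0, ERR=15949791309/134217728
Target (2,4): original=107, with diffused error = 15949791309/134217728

Answer: 15949791309/134217728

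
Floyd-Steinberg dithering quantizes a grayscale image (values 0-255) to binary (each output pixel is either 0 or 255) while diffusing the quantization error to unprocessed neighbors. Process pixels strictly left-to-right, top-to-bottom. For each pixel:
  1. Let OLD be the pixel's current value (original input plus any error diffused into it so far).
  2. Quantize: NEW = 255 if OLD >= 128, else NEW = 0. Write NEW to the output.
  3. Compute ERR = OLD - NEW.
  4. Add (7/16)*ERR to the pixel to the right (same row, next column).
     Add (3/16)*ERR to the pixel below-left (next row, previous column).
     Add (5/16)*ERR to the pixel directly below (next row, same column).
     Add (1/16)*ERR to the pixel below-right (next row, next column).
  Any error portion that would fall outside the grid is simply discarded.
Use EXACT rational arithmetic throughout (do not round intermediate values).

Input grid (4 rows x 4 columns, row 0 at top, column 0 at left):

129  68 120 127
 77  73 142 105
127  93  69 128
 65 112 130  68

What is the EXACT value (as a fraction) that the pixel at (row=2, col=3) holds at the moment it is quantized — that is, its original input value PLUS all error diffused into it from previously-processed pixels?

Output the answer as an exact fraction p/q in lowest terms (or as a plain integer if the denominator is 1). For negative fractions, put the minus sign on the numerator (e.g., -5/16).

Answer: 3321778859/16777216

Derivation:
(0,0): OLD=129 → NEW=255, ERR=-126
(0,1): OLD=103/8 → NEW=0, ERR=103/8
(0,2): OLD=16081/128 → NEW=0, ERR=16081/128
(0,3): OLD=372663/2048 → NEW=255, ERR=-149577/2048
(1,0): OLD=5125/128 → NEW=0, ERR=5125/128
(1,1): OLD=112867/1024 → NEW=0, ERR=112867/1024
(1,2): OLD=7097311/32768 → NEW=255, ERR=-1258529/32768
(1,3): OLD=38391113/524288 → NEW=0, ERR=38391113/524288
(2,0): OLD=2624369/16384 → NEW=255, ERR=-1553551/16384
(2,1): OLD=42604203/524288 → NEW=0, ERR=42604203/524288
(2,2): OLD=118665287/1048576 → NEW=0, ERR=118665287/1048576
(2,3): OLD=3321778859/16777216 → NEW=255, ERR=-956411221/16777216
Target (2,3): original=128, with diffused error = 3321778859/16777216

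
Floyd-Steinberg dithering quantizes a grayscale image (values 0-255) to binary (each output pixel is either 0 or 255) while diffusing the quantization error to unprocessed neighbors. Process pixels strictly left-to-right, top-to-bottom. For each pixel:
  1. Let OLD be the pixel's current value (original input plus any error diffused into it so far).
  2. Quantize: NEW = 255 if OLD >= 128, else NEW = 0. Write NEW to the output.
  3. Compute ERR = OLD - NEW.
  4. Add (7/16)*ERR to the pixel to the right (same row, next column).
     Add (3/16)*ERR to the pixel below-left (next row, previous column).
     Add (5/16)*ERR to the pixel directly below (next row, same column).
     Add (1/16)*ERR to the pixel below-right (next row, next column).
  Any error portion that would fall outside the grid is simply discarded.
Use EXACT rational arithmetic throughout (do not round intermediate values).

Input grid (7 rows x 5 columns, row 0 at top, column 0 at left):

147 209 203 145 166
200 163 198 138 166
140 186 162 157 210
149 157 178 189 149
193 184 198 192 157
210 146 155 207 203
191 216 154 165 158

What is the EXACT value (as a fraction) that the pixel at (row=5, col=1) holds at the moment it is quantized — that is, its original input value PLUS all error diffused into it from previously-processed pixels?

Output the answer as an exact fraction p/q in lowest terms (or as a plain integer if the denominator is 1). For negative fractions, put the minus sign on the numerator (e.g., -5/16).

(0,0): OLD=147 → NEW=255, ERR=-108
(0,1): OLD=647/4 → NEW=255, ERR=-373/4
(0,2): OLD=10381/64 → NEW=255, ERR=-5939/64
(0,3): OLD=106907/1024 → NEW=0, ERR=106907/1024
(0,4): OLD=3468093/16384 → NEW=255, ERR=-709827/16384
(1,0): OLD=9521/64 → NEW=255, ERR=-6799/64
(1,1): OLD=32375/512 → NEW=0, ERR=32375/512
(1,2): OLD=3447395/16384 → NEW=255, ERR=-730525/16384
(1,3): OLD=8991223/65536 → NEW=255, ERR=-7720457/65536
(1,4): OLD=112665925/1048576 → NEW=0, ERR=112665925/1048576
(2,0): OLD=972045/8192 → NEW=0, ERR=972045/8192
(2,1): OLD=63615295/262144 → NEW=255, ERR=-3231425/262144
(2,2): OLD=522345789/4194304 → NEW=0, ERR=522345789/4194304
(2,3): OLD=12886942631/67108864 → NEW=255, ERR=-4225817689/67108864
(2,4): OLD=224052407249/1073741824 → NEW=255, ERR=-49751757871/1073741824
(3,0): OLD=770784221/4194304 → NEW=255, ERR=-298763299/4194304
(3,1): OLD=5125479481/33554432 → NEW=255, ERR=-3430900679/33554432
(3,2): OLD=171376400419/1073741824 → NEW=255, ERR=-102427764701/1073741824
(3,3): OLD=272050094515/2147483648 → NEW=0, ERR=272050094515/2147483648
(3,4): OLD=6391207933679/34359738368 → NEW=255, ERR=-2370525350161/34359738368
(4,0): OLD=81372852019/536870912 → NEW=255, ERR=-55529230541/536870912
(4,1): OLD=1450975894995/17179869184 → NEW=0, ERR=1450975894995/17179869184
(4,2): OLD=61161016784509/274877906944 → NEW=255, ERR=-8932849486211/274877906944
(4,3): OLD=872892928050771/4398046511104 → NEW=255, ERR=-248608932280749/4398046511104
(4,4): OLD=8347652679391685/70368744177664 → NEW=0, ERR=8347652679391685/70368744177664
(5,0): OLD=53192611256665/274877906944 → NEW=255, ERR=-16901255014055/274877906944
(5,1): OLD=292327281313387/2199023255552 → NEW=255, ERR=-268423648852373/2199023255552
Target (5,1): original=146, with diffused error = 292327281313387/2199023255552

Answer: 292327281313387/2199023255552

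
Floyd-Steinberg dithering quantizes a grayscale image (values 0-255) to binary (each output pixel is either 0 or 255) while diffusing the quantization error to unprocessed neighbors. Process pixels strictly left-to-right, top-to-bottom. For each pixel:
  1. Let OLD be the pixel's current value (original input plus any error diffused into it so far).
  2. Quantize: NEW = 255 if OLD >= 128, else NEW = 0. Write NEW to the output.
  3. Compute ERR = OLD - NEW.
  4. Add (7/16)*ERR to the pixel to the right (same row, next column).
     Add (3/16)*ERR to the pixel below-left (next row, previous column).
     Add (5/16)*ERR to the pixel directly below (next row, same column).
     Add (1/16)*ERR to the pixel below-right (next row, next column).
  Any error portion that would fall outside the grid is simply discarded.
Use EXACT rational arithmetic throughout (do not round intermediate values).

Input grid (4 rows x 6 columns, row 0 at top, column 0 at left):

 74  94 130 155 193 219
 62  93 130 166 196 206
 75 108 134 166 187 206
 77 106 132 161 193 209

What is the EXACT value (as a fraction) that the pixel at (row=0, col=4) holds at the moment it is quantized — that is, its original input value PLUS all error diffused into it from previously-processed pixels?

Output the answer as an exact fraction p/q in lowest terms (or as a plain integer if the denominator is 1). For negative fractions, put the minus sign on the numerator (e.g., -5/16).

Answer: 8109077/32768

Derivation:
(0,0): OLD=74 → NEW=0, ERR=74
(0,1): OLD=1011/8 → NEW=0, ERR=1011/8
(0,2): OLD=23717/128 → NEW=255, ERR=-8923/128
(0,3): OLD=254979/2048 → NEW=0, ERR=254979/2048
(0,4): OLD=8109077/32768 → NEW=255, ERR=-246763/32768
Target (0,4): original=193, with diffused error = 8109077/32768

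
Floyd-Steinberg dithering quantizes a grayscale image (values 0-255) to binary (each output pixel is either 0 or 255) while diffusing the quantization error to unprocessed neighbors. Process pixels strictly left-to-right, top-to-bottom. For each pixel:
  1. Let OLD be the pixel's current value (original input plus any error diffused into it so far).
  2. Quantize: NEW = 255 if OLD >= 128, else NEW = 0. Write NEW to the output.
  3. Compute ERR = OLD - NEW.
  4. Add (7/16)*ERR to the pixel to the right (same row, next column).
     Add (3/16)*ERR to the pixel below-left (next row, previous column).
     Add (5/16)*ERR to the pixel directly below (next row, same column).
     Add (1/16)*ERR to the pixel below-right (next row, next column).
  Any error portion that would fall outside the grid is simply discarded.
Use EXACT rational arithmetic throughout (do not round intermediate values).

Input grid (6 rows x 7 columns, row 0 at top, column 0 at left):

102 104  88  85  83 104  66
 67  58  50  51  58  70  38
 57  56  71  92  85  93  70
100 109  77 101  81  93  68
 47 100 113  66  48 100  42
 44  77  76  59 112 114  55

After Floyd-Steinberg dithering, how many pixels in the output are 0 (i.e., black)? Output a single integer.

(0,0): OLD=102 → NEW=0, ERR=102
(0,1): OLD=1189/8 → NEW=255, ERR=-851/8
(0,2): OLD=5307/128 → NEW=0, ERR=5307/128
(0,3): OLD=211229/2048 → NEW=0, ERR=211229/2048
(0,4): OLD=4198347/32768 → NEW=255, ERR=-4157493/32768
(0,5): OLD=25423501/524288 → NEW=0, ERR=25423501/524288
(0,6): OLD=731612635/8388608 → NEW=0, ERR=731612635/8388608
(1,0): OLD=10103/128 → NEW=0, ERR=10103/128
(1,1): OLD=75201/1024 → NEW=0, ERR=75201/1024
(1,2): OLD=3531605/32768 → NEW=0, ERR=3531605/32768
(1,3): OLD=14311089/131072 → NEW=0, ERR=14311089/131072
(1,4): OLD=684995443/8388608 → NEW=0, ERR=684995443/8388608
(1,5): OLD=8677304419/67108864 → NEW=255, ERR=-8435455901/67108864
(1,6): OLD=14272711533/1073741824 → NEW=0, ERR=14272711533/1073741824
(2,0): OLD=1563611/16384 → NEW=0, ERR=1563611/16384
(2,1): OLD=76464025/524288 → NEW=255, ERR=-57229415/524288
(2,2): OLD=687749643/8388608 → NEW=0, ERR=687749643/8388608
(2,3): OLD=12350452083/67108864 → NEW=255, ERR=-4762308237/67108864
(2,4): OLD=33676312483/536870912 → NEW=0, ERR=33676312483/536870912
(2,5): OLD=1524857288097/17179869184 → NEW=0, ERR=1524857288097/17179869184
(2,6): OLD=28897794714743/274877906944 → NEW=0, ERR=28897794714743/274877906944
(3,0): OLD=917350315/8388608 → NEW=0, ERR=917350315/8388608
(3,1): OLD=9668324559/67108864 → NEW=255, ERR=-7444435761/67108864
(3,2): OLD=18232383005/536870912 → NEW=0, ERR=18232383005/536870912
(3,3): OLD=237440664987/2147483648 → NEW=0, ERR=237440664987/2147483648
(3,4): OLD=44305418654635/274877906944 → NEW=255, ERR=-25788447616085/274877906944
(3,5): OLD=227211715701681/2199023255552 → NEW=0, ERR=227211715701681/2199023255552
(3,6): OLD=5334112833418479/35184372088832 → NEW=255, ERR=-3637902049233681/35184372088832
(4,0): OLD=64826571045/1073741824 → NEW=0, ERR=64826571045/1073741824
(4,1): OLD=1803033193185/17179869184 → NEW=0, ERR=1803033193185/17179869184
(4,2): OLD=50392417522639/274877906944 → NEW=255, ERR=-19701448748081/274877906944
(4,3): OLD=118146295669141/2199023255552 → NEW=0, ERR=118146295669141/2199023255552
(4,4): OLD=1204555206678127/17592186044416 → NEW=0, ERR=1204555206678127/17592186044416
(4,5): OLD=77121078049199535/562949953421312 → NEW=255, ERR=-66431160073235025/562949953421312
(4,6): OLD=-319581716532587655/9007199254740992 → NEW=0, ERR=-319581716532587655/9007199254740992
(5,0): OLD=22689853168691/274877906944 → NEW=0, ERR=22689853168691/274877906944
(5,1): OLD=299606232466961/2199023255552 → NEW=255, ERR=-261144697698799/2199023255552
(5,2): OLD=321584290335751/17592186044416 → NEW=0, ERR=321584290335751/17592186044416
(5,3): OLD=12968369192600899/140737488355328 → NEW=0, ERR=12968369192600899/140737488355328
(5,4): OLD=1395601458463911617/9007199254740992 → NEW=255, ERR=-901234351495041343/9007199254740992
(5,5): OLD=2231992645272458033/72057594037927936 → NEW=0, ERR=2231992645272458033/72057594037927936
(5,6): OLD=57748174119606200511/1152921504606846976 → NEW=0, ERR=57748174119606200511/1152921504606846976
Output grid:
  Row 0: .#..#..  (5 black, running=5)
  Row 1: .....#.  (6 black, running=11)
  Row 2: .#.#...  (5 black, running=16)
  Row 3: .#..#.#  (4 black, running=20)
  Row 4: ..#..#.  (5 black, running=25)
  Row 5: .#..#..  (5 black, running=30)

Answer: 30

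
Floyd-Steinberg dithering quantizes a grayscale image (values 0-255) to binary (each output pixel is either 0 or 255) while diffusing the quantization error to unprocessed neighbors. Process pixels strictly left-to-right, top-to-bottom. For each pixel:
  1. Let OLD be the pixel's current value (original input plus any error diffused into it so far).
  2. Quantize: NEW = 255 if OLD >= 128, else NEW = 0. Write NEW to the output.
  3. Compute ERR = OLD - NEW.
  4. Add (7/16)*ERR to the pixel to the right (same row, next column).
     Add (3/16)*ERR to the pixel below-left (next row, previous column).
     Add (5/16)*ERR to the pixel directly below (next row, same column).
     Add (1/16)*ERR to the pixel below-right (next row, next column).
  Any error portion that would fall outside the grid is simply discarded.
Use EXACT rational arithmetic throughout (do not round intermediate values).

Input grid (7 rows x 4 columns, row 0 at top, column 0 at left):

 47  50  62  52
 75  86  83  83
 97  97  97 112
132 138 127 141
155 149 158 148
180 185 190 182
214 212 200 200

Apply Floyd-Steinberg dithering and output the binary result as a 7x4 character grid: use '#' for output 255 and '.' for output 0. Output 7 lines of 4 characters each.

Answer: ....
.#.#
.#..
#.##
#.#.
####
#.##

Derivation:
(0,0): OLD=47 → NEW=0, ERR=47
(0,1): OLD=1129/16 → NEW=0, ERR=1129/16
(0,2): OLD=23775/256 → NEW=0, ERR=23775/256
(0,3): OLD=379417/4096 → NEW=0, ERR=379417/4096
(1,0): OLD=26347/256 → NEW=0, ERR=26347/256
(1,1): OLD=355181/2048 → NEW=255, ERR=-167059/2048
(1,2): OLD=6429937/65536 → NEW=0, ERR=6429937/65536
(1,3): OLD=168481127/1048576 → NEW=255, ERR=-98905753/1048576
(2,0): OLD=3731199/32768 → NEW=0, ERR=3731199/32768
(2,1): OLD=153253861/1048576 → NEW=255, ERR=-114133019/1048576
(2,2): OLD=120075289/2097152 → NEW=0, ERR=120075289/2097152
(2,3): OLD=3815323861/33554432 → NEW=0, ERR=3815323861/33554432
(3,0): OLD=2469185295/16777216 → NEW=255, ERR=-1809004785/16777216
(3,1): OLD=20042598737/268435456 → NEW=0, ERR=20042598737/268435456
(3,2): OLD=824956942511/4294967296 → NEW=255, ERR=-270259717969/4294967296
(3,3): OLD=10485349656905/68719476736 → NEW=255, ERR=-7038116910775/68719476736
(4,0): OLD=581127344291/4294967296 → NEW=255, ERR=-514089316189/4294967296
(4,1): OLD=3485050170217/34359738368 → NEW=0, ERR=3485050170217/34359738368
(4,2): OLD=184909316678473/1099511627776 → NEW=255, ERR=-95466148404407/1099511627776
(4,3): OLD=1303144655080655/17592186044416 → NEW=0, ERR=1303144655080655/17592186044416
(5,0): OLD=88847624362931/549755813888 → NEW=255, ERR=-51340108178509/549755813888
(5,1): OLD=2675395620794949/17592186044416 → NEW=255, ERR=-1810611820531131/17592186044416
(5,2): OLD=1214451581604601/8796093022208 → NEW=255, ERR=-1028552139058439/8796093022208
(5,3): OLD=41816980715454009/281474976710656 → NEW=255, ERR=-29959138345763271/281474976710656
(6,0): OLD=46589392245925551/281474976710656 → NEW=255, ERR=-25186726815291729/281474976710656
(6,1): OLD=508579946916005817/4503599627370496 → NEW=0, ERR=508579946916005817/4503599627370496
(6,2): OLD=13436929693355417535/72057594037927936 → NEW=255, ERR=-4937756786316206145/72057594037927936
(6,3): OLD=149246407211412233017/1152921504606846976 → NEW=255, ERR=-144748576463333745863/1152921504606846976
Row 0: ....
Row 1: .#.#
Row 2: .#..
Row 3: #.##
Row 4: #.#.
Row 5: ####
Row 6: #.##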